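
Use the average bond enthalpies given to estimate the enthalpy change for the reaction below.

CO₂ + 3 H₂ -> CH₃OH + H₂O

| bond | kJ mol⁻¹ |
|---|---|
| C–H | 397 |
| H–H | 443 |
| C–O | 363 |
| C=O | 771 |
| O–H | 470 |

Bonds broken (reactants):
  C=O: 2 × 771 = 1542
  H–H: 3 × 443 = 1329
  Σ(broken) = 2871 kJ
Bonds formed (products):
  C–H: 3 × 397 = 1191
  C–O: 1 × 363 = 363
  O–H: 3 × 470 = 1410
  Σ(formed) = 2964 kJ
ΔH = Σ(broken) − Σ(formed) = 2871 − 2964 = −93 kJ

ΔH ≈ −93 kJ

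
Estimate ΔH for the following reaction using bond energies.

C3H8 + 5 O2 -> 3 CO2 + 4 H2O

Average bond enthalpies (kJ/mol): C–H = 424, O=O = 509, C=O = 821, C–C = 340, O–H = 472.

Bonds broken (reactants):
  C–C: 2 × 340 = 680
  C–H: 8 × 424 = 3392
  O=O: 5 × 509 = 2545
  Σ(broken) = 6617 kJ
Bonds formed (products):
  C=O: 6 × 821 = 4926
  O–H: 8 × 472 = 3776
  Σ(formed) = 8702 kJ
ΔH = Σ(broken) − Σ(formed) = 6617 − 8702 = −2085 kJ

ΔH ≈ −2085 kJ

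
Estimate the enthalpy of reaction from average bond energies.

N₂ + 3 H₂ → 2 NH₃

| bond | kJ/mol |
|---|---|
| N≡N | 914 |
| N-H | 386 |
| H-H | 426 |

Bonds broken (reactants):
  H-H: 3 × 426 = 1278
  N≡N: 1 × 914 = 914
  Σ(broken) = 2192 kJ
Bonds formed (products):
  N-H: 6 × 386 = 2316
  Σ(formed) = 2316 kJ
ΔH = Σ(broken) − Σ(formed) = 2192 − 2316 = −124 kJ

ΔH ≈ −124 kJ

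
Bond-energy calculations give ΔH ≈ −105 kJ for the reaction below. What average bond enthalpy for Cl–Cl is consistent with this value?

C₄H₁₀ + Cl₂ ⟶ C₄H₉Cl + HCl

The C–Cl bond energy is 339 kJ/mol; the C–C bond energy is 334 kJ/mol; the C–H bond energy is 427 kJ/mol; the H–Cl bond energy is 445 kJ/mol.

Let D be the Cl–Cl bond energy.
Σ(broken) = 3×334 + 10×427 + 1×D = 5272 + D
Σ(formed) = 3×334 + 1×339 + 9×427 + 1×445 = 5629
ΔH = Σ(broken) − Σ(formed) = (5272 + D) − (5629) = −357 + D
Setting this equal to −105 kJ gives D = 252 kJ/mol.

D(Cl–Cl) ≈ 252 kJ/mol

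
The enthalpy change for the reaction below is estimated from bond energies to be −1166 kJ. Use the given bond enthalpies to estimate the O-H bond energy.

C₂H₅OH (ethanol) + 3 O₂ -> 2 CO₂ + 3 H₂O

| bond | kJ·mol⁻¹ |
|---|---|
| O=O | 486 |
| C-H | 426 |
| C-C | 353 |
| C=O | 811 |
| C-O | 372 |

Let D be the O-H bond energy.
Σ(broken) = 1×353 + 5×426 + 1×372 + 1×D + 3×486 = 4313 + D
Σ(formed) = 4×811 + 6×D = 3244 + 6D
ΔH = Σ(broken) − Σ(formed) = (4313 + D) − (3244 + 6D) = +1069 − 5D
Setting this equal to −1166 kJ gives 5D = 2235, so D = 447 kJ/mol.

D(O-H) ≈ 447 kJ/mol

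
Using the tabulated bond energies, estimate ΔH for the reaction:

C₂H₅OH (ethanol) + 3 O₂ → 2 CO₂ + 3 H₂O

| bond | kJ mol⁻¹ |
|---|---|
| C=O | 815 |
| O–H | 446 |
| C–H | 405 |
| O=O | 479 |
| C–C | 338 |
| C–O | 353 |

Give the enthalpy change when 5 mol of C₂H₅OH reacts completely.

ΔH = −6685 kJ

Bonds broken (reactants):
  C–C: 1 × 338 = 338
  C–H: 5 × 405 = 2025
  C–O: 1 × 353 = 353
  O–H: 1 × 446 = 446
  O=O: 3 × 479 = 1437
  Σ(broken) = 4599 kJ
Bonds formed (products):
  C=O: 4 × 815 = 3260
  O–H: 6 × 446 = 2676
  Σ(formed) = 5936 kJ
ΔH = Σ(broken) − Σ(formed) = 4599 − 5936 = −1337 kJ
For 5× the reaction as written: 5 × (−1337) = −6685 kJ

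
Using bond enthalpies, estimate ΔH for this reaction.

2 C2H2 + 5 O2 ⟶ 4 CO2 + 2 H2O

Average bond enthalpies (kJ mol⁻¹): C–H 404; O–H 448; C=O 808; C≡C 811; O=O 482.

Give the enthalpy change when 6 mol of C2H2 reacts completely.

ΔH = −7824 kJ

Bonds broken (reactants):
  C≡C: 2 × 811 = 1622
  C–H: 4 × 404 = 1616
  O=O: 5 × 482 = 2410
  Σ(broken) = 5648 kJ
Bonds formed (products):
  C=O: 8 × 808 = 6464
  O–H: 4 × 448 = 1792
  Σ(formed) = 8256 kJ
ΔH = Σ(broken) − Σ(formed) = 5648 − 8256 = −2608 kJ
For 3× the reaction as written: 3 × (−2608) = −7824 kJ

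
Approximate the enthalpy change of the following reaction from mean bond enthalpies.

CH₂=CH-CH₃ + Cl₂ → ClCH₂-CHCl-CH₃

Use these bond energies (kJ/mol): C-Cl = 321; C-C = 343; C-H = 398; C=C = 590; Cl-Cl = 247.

ΔH ≈ −148 kJ

Bonds broken (reactants):
  C-C: 1 × 343 = 343
  C-H: 6 × 398 = 2388
  C=C: 1 × 590 = 590
  Cl-Cl: 1 × 247 = 247
  Σ(broken) = 3568 kJ
Bonds formed (products):
  C-C: 2 × 343 = 686
  C-Cl: 2 × 321 = 642
  C-H: 6 × 398 = 2388
  Σ(formed) = 3716 kJ
ΔH = Σ(broken) − Σ(formed) = 3568 − 3716 = −148 kJ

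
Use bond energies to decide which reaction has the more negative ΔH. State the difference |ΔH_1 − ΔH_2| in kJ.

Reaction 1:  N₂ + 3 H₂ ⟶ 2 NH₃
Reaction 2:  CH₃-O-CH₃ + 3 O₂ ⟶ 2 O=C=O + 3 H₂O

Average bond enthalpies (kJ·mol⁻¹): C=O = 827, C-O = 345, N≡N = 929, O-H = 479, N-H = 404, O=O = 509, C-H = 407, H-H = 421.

Reaction 1:
  Bonds broken (reactants):
    H-H: 3 × 421 = 1263
    N≡N: 1 × 929 = 929
    Σ(broken) = 2192 kJ
  Bonds formed (products):
    N-H: 6 × 404 = 2424
    Σ(formed) = 2424 kJ
  ΔH_1 = 2192 − 2424 = −232 kJ
Reaction 2:
  Bonds broken (reactants):
    C-H: 6 × 407 = 2442
    C-O: 2 × 345 = 690
    O=O: 3 × 509 = 1527
    Σ(broken) = 4659 kJ
  Bonds formed (products):
    C=O: 4 × 827 = 3308
    O-H: 6 × 479 = 2874
    Σ(formed) = 6182 kJ
  ΔH_2 = 4659 − 6182 = −1523 kJ
ΔH_1 − ΔH_2 = +1291 kJ, so reaction 2 has the more negative ΔH; |ΔH_1 − ΔH_2| = 1291 kJ.

Reaction 2, by 1291 kJ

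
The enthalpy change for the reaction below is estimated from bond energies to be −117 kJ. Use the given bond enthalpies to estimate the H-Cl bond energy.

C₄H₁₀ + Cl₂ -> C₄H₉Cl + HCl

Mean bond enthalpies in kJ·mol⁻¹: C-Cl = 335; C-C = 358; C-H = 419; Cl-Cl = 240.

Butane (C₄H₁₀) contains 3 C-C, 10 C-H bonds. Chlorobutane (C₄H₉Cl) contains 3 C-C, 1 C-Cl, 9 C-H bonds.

Let D be the H-Cl bond energy.
Σ(broken) = 3×358 + 10×419 + 1×240 = 5504
Σ(formed) = 3×358 + 1×335 + 9×419 + 1×D = 5180 + D
ΔH = Σ(broken) − Σ(formed) = (5504) − (5180 + D) = +324 − D
Setting this equal to −117 kJ gives D = 441 kJ/mol.

D(H-Cl) ≈ 441 kJ/mol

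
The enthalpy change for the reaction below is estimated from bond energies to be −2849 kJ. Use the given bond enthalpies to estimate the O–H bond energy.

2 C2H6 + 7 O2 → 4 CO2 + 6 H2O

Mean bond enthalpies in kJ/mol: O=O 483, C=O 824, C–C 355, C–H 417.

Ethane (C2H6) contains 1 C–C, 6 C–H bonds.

D(O–H) ≈ 446 kJ/mol

Let D be the O–H bond energy.
Σ(broken) = 2×355 + 12×417 + 7×483 = 9095
Σ(formed) = 8×824 + 12×D = 6592 + 12D
ΔH = Σ(broken) − Σ(formed) = (9095) − (6592 + 12D) = +2503 − 12D
Setting this equal to −2849 kJ gives 12D = 5352, so D = 446 kJ/mol.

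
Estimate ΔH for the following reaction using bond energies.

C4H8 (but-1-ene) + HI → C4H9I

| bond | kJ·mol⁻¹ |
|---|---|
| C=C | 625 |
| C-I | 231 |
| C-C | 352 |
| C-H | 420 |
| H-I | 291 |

ΔH ≈ −87 kJ

Bonds broken (reactants):
  C-C: 2 × 352 = 704
  C-H: 8 × 420 = 3360
  C=C: 1 × 625 = 625
  H-I: 1 × 291 = 291
  Σ(broken) = 4980 kJ
Bonds formed (products):
  C-C: 3 × 352 = 1056
  C-H: 9 × 420 = 3780
  C-I: 1 × 231 = 231
  Σ(formed) = 5067 kJ
ΔH = Σ(broken) − Σ(formed) = 4980 − 5067 = −87 kJ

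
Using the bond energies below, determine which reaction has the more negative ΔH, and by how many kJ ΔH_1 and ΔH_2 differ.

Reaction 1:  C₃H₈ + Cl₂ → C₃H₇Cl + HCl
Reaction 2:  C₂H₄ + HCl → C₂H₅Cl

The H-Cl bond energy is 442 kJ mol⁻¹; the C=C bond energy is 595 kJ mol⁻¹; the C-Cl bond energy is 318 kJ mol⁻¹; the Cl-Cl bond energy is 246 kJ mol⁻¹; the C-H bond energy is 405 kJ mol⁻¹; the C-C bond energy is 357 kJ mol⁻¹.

Reaction 1, by 66 kJ

Reaction 1:
  Bonds broken (reactants):
    C-C: 2 × 357 = 714
    C-H: 8 × 405 = 3240
    Cl-Cl: 1 × 246 = 246
    Σ(broken) = 4200 kJ
  Bonds formed (products):
    C-C: 2 × 357 = 714
    C-Cl: 1 × 318 = 318
    C-H: 7 × 405 = 2835
    H-Cl: 1 × 442 = 442
    Σ(formed) = 4309 kJ
  ΔH_1 = 4200 − 4309 = −109 kJ
Reaction 2:
  Bonds broken (reactants):
    C-H: 4 × 405 = 1620
    C=C: 1 × 595 = 595
    H-Cl: 1 × 442 = 442
    Σ(broken) = 2657 kJ
  Bonds formed (products):
    C-C: 1 × 357 = 357
    C-Cl: 1 × 318 = 318
    C-H: 5 × 405 = 2025
    Σ(formed) = 2700 kJ
  ΔH_2 = 2657 − 2700 = −43 kJ
ΔH_1 − ΔH_2 = −66 kJ, so reaction 1 has the more negative ΔH; |ΔH_1 − ΔH_2| = 66 kJ.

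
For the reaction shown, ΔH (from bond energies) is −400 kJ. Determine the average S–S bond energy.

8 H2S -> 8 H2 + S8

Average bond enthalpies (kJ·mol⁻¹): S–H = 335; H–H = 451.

Let D be the S–S bond energy.
Σ(broken) = 16×335 = 5360
Σ(formed) = 8×451 + 8×D = 3608 + 8D
ΔH = Σ(broken) − Σ(formed) = (5360) − (3608 + 8D) = +1752 − 8D
Setting this equal to −400 kJ gives 8D = 2152, so D = 269 kJ/mol.

D(S–S) ≈ 269 kJ/mol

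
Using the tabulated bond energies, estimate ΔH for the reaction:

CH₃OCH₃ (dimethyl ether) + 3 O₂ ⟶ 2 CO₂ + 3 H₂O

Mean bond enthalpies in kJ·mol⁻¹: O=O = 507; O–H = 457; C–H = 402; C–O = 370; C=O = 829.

ΔH ≈ −1385 kJ

Bonds broken (reactants):
  C–H: 6 × 402 = 2412
  C–O: 2 × 370 = 740
  O=O: 3 × 507 = 1521
  Σ(broken) = 4673 kJ
Bonds formed (products):
  C=O: 4 × 829 = 3316
  O–H: 6 × 457 = 2742
  Σ(formed) = 6058 kJ
ΔH = Σ(broken) − Σ(formed) = 4673 − 6058 = −1385 kJ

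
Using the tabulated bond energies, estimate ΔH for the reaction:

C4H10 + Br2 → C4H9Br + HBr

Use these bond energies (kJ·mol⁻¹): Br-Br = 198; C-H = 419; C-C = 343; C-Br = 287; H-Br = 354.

ΔH ≈ −24 kJ

Bonds broken (reactants):
  Br-Br: 1 × 198 = 198
  C-C: 3 × 343 = 1029
  C-H: 10 × 419 = 4190
  Σ(broken) = 5417 kJ
Bonds formed (products):
  C-Br: 1 × 287 = 287
  C-C: 3 × 343 = 1029
  C-H: 9 × 419 = 3771
  H-Br: 1 × 354 = 354
  Σ(formed) = 5441 kJ
ΔH = Σ(broken) − Σ(formed) = 5417 − 5441 = −24 kJ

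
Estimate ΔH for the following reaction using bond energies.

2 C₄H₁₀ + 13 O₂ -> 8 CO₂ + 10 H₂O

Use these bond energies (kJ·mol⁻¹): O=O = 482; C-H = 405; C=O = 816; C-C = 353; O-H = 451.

Bonds broken (reactants):
  C-C: 6 × 353 = 2118
  C-H: 20 × 405 = 8100
  O=O: 13 × 482 = 6266
  Σ(broken) = 16484 kJ
Bonds formed (products):
  C=O: 16 × 816 = 13056
  O-H: 20 × 451 = 9020
  Σ(formed) = 22076 kJ
ΔH = Σ(broken) − Σ(formed) = 16484 − 22076 = −5592 kJ

ΔH ≈ −5592 kJ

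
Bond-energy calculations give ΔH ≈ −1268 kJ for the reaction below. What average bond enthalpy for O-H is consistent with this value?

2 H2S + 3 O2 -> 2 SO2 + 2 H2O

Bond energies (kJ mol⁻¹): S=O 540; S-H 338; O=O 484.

Let D be the O-H bond energy.
Σ(broken) = 3×484 + 4×338 = 2804
Σ(formed) = 4×D + 4×540 = 2160 + 4D
ΔH = Σ(broken) − Σ(formed) = (2804) − (2160 + 4D) = +644 − 4D
Setting this equal to −1268 kJ gives 4D = 1912, so D = 478 kJ/mol.

D(O-H) ≈ 478 kJ/mol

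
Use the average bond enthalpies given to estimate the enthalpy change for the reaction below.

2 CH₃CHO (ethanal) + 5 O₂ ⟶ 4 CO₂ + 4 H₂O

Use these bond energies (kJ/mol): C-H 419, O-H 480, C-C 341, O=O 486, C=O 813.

ΔH ≈ −2254 kJ

Bonds broken (reactants):
  C-C: 2 × 341 = 682
  C-H: 8 × 419 = 3352
  C=O: 2 × 813 = 1626
  O=O: 5 × 486 = 2430
  Σ(broken) = 8090 kJ
Bonds formed (products):
  C=O: 8 × 813 = 6504
  O-H: 8 × 480 = 3840
  Σ(formed) = 10344 kJ
ΔH = Σ(broken) − Σ(formed) = 8090 − 10344 = −2254 kJ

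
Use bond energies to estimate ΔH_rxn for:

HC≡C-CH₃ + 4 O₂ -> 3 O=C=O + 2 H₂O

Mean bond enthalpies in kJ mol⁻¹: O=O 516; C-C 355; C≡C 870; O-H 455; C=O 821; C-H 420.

Bonds broken (reactants):
  C≡C: 1 × 870 = 870
  C-C: 1 × 355 = 355
  C-H: 4 × 420 = 1680
  O=O: 4 × 516 = 2064
  Σ(broken) = 4969 kJ
Bonds formed (products):
  C=O: 6 × 821 = 4926
  O-H: 4 × 455 = 1820
  Σ(formed) = 6746 kJ
ΔH = Σ(broken) − Σ(formed) = 4969 − 6746 = −1777 kJ

ΔH ≈ −1777 kJ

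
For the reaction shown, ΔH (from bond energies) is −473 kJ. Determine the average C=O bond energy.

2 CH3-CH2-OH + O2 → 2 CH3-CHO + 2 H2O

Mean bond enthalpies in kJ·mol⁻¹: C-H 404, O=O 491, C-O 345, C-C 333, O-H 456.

D(C=O) ≈ 775 kJ/mol

Let D be the C=O bond energy.
Σ(broken) = 2×333 + 10×404 + 2×345 + 2×456 + 1×491 = 6799
Σ(formed) = 2×333 + 8×404 + 2×D + 4×456 = 5722 + 2D
ΔH = Σ(broken) − Σ(formed) = (6799) − (5722 + 2D) = +1077 − 2D
Setting this equal to −473 kJ gives 2D = 1550, so D = 775 kJ/mol.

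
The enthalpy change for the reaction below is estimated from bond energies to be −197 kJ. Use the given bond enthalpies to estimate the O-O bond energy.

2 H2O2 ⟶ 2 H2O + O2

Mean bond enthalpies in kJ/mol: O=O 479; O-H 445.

Let D be the O-O bond energy.
Σ(broken) = 4×445 + 2×D = 1780 + 2D
Σ(formed) = 4×445 + 1×479 = 2259
ΔH = Σ(broken) − Σ(formed) = (1780 + 2D) − (2259) = −479 + 2D
Setting this equal to −197 kJ gives 2D = 282, so D = 141 kJ/mol.

D(O-O) ≈ 141 kJ/mol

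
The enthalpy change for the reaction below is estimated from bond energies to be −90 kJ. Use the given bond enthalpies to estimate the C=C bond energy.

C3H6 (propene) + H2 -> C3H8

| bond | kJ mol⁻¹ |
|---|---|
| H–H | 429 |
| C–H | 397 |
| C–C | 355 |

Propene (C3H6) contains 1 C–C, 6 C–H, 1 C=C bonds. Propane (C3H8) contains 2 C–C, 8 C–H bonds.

D(C=C) ≈ 630 kJ/mol

Let D be the C=C bond energy.
Σ(broken) = 1×355 + 6×397 + 1×D + 1×429 = 3166 + D
Σ(formed) = 2×355 + 8×397 = 3886
ΔH = Σ(broken) − Σ(formed) = (3166 + D) − (3886) = −720 + D
Setting this equal to −90 kJ gives D = 630 kJ/mol.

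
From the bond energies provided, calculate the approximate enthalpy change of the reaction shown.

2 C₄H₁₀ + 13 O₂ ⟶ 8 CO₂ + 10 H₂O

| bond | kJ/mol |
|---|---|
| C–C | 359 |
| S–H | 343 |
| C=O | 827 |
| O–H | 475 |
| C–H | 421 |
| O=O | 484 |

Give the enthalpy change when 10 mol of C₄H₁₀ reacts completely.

Bonds broken (reactants):
  C–C: 6 × 359 = 2154
  C–H: 20 × 421 = 8420
  O=O: 13 × 484 = 6292
  Σ(broken) = 16866 kJ
Bonds formed (products):
  C=O: 16 × 827 = 13232
  O–H: 20 × 475 = 9500
  Σ(formed) = 22732 kJ
ΔH = Σ(broken) − Σ(formed) = 16866 − 22732 = −5866 kJ
For 5× the reaction as written: 5 × (−5866) = −29330 kJ

ΔH = −29330 kJ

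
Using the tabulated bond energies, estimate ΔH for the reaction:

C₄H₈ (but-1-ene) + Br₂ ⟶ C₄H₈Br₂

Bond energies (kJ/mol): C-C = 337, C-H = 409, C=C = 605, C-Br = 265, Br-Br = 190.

ΔH ≈ −72 kJ

Bonds broken (reactants):
  Br-Br: 1 × 190 = 190
  C-C: 2 × 337 = 674
  C-H: 8 × 409 = 3272
  C=C: 1 × 605 = 605
  Σ(broken) = 4741 kJ
Bonds formed (products):
  C-Br: 2 × 265 = 530
  C-C: 3 × 337 = 1011
  C-H: 8 × 409 = 3272
  Σ(formed) = 4813 kJ
ΔH = Σ(broken) − Σ(formed) = 4741 − 4813 = −72 kJ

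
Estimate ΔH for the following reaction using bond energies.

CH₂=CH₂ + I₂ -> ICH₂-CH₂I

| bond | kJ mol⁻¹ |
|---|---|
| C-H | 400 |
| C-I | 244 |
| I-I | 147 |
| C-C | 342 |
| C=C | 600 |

ΔH ≈ −83 kJ

Bonds broken (reactants):
  C-H: 4 × 400 = 1600
  C=C: 1 × 600 = 600
  I-I: 1 × 147 = 147
  Σ(broken) = 2347 kJ
Bonds formed (products):
  C-C: 1 × 342 = 342
  C-H: 4 × 400 = 1600
  C-I: 2 × 244 = 488
  Σ(formed) = 2430 kJ
ΔH = Σ(broken) − Σ(formed) = 2347 − 2430 = −83 kJ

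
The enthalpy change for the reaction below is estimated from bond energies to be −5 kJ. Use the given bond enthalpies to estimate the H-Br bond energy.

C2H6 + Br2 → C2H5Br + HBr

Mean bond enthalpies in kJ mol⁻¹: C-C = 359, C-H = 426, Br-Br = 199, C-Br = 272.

D(H-Br) ≈ 358 kJ/mol

Let D be the H-Br bond energy.
Σ(broken) = 1×199 + 1×359 + 6×426 = 3114
Σ(formed) = 1×272 + 1×359 + 5×426 + 1×D = 2761 + D
ΔH = Σ(broken) − Σ(formed) = (3114) − (2761 + D) = +353 − D
Setting this equal to −5 kJ gives D = 358 kJ/mol.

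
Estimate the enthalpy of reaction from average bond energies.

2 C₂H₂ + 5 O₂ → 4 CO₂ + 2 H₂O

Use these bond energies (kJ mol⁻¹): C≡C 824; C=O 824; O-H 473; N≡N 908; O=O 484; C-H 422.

Bonds broken (reactants):
  C≡C: 2 × 824 = 1648
  C-H: 4 × 422 = 1688
  O=O: 5 × 484 = 2420
  Σ(broken) = 5756 kJ
Bonds formed (products):
  C=O: 8 × 824 = 6592
  O-H: 4 × 473 = 1892
  Σ(formed) = 8484 kJ
ΔH = Σ(broken) − Σ(formed) = 5756 − 8484 = −2728 kJ

ΔH ≈ −2728 kJ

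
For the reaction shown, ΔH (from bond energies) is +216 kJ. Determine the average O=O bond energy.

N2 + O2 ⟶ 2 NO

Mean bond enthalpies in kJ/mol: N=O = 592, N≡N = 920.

Let D be the O=O bond energy.
Σ(broken) = 1×920 + 1×D = 920 + D
Σ(formed) = 2×592 = 1184
ΔH = Σ(broken) − Σ(formed) = (920 + D) − (1184) = −264 + D
Setting this equal to +216 kJ gives D = 480 kJ/mol.

D(O=O) ≈ 480 kJ/mol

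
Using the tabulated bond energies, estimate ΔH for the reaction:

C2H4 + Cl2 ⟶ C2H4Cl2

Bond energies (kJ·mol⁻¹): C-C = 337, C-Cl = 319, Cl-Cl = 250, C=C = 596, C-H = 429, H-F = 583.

ΔH ≈ −129 kJ

Bonds broken (reactants):
  C-H: 4 × 429 = 1716
  C=C: 1 × 596 = 596
  Cl-Cl: 1 × 250 = 250
  Σ(broken) = 2562 kJ
Bonds formed (products):
  C-C: 1 × 337 = 337
  C-Cl: 2 × 319 = 638
  C-H: 4 × 429 = 1716
  Σ(formed) = 2691 kJ
ΔH = Σ(broken) − Σ(formed) = 2562 − 2691 = −129 kJ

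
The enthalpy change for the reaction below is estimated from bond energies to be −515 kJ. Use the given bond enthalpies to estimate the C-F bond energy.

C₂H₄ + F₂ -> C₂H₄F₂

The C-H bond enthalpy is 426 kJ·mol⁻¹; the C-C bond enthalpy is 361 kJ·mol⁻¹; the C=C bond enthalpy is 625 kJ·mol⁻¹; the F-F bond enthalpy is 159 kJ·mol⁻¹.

Let D be the C-F bond energy.
Σ(broken) = 4×426 + 1×625 + 1×159 = 2488
Σ(formed) = 1×361 + 2×D + 4×426 = 2065 + 2D
ΔH = Σ(broken) − Σ(formed) = (2488) − (2065 + 2D) = +423 − 2D
Setting this equal to −515 kJ gives 2D = 938, so D = 469 kJ/mol.

D(C-F) ≈ 469 kJ/mol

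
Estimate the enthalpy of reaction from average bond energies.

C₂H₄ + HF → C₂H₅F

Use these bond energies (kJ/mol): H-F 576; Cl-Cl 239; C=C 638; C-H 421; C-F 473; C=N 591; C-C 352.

ΔH ≈ −32 kJ

Bonds broken (reactants):
  C-H: 4 × 421 = 1684
  C=C: 1 × 638 = 638
  H-F: 1 × 576 = 576
  Σ(broken) = 2898 kJ
Bonds formed (products):
  C-C: 1 × 352 = 352
  C-F: 1 × 473 = 473
  C-H: 5 × 421 = 2105
  Σ(formed) = 2930 kJ
ΔH = Σ(broken) − Σ(formed) = 2898 − 2930 = −32 kJ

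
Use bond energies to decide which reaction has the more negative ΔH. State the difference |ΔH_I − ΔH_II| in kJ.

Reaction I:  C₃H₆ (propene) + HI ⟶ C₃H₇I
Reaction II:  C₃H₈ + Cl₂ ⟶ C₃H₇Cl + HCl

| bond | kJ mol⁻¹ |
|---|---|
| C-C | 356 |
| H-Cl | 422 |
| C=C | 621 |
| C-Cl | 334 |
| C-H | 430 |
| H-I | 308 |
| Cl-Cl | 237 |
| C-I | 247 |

Reaction I:
  Bonds broken (reactants):
    C-C: 1 × 356 = 356
    C-H: 6 × 430 = 2580
    C=C: 1 × 621 = 621
    H-I: 1 × 308 = 308
    Σ(broken) = 3865 kJ
  Bonds formed (products):
    C-C: 2 × 356 = 712
    C-H: 7 × 430 = 3010
    C-I: 1 × 247 = 247
    Σ(formed) = 3969 kJ
  ΔH_I = 3865 − 3969 = −104 kJ
Reaction II:
  Bonds broken (reactants):
    C-C: 2 × 356 = 712
    C-H: 8 × 430 = 3440
    Cl-Cl: 1 × 237 = 237
    Σ(broken) = 4389 kJ
  Bonds formed (products):
    C-C: 2 × 356 = 712
    C-Cl: 1 × 334 = 334
    C-H: 7 × 430 = 3010
    H-Cl: 1 × 422 = 422
    Σ(formed) = 4478 kJ
  ΔH_II = 4389 − 4478 = −89 kJ
ΔH_I − ΔH_II = −15 kJ, so reaction I has the more negative ΔH; |ΔH_I − ΔH_II| = 15 kJ.

Reaction I, by 15 kJ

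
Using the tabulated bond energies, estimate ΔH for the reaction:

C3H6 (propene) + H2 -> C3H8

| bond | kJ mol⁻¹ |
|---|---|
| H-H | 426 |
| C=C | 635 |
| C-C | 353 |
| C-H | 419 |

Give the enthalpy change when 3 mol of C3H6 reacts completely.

Bonds broken (reactants):
  C-C: 1 × 353 = 353
  C-H: 6 × 419 = 2514
  C=C: 1 × 635 = 635
  H-H: 1 × 426 = 426
  Σ(broken) = 3928 kJ
Bonds formed (products):
  C-C: 2 × 353 = 706
  C-H: 8 × 419 = 3352
  Σ(formed) = 4058 kJ
ΔH = Σ(broken) − Σ(formed) = 3928 − 4058 = −130 kJ
For 3× the reaction as written: 3 × (−130) = −390 kJ

ΔH = −390 kJ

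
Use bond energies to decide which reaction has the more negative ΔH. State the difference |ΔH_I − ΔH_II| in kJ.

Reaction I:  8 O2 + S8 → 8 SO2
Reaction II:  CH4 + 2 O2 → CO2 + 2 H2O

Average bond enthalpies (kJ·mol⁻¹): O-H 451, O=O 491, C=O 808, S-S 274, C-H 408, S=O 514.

Reaction I:
  Bonds broken (reactants):
    O=O: 8 × 491 = 3928
    S-S: 8 × 274 = 2192
    Σ(broken) = 6120 kJ
  Bonds formed (products):
    S=O: 16 × 514 = 8224
    Σ(formed) = 8224 kJ
  ΔH_I = 6120 − 8224 = −2104 kJ
Reaction II:
  Bonds broken (reactants):
    C-H: 4 × 408 = 1632
    O=O: 2 × 491 = 982
    Σ(broken) = 2614 kJ
  Bonds formed (products):
    C=O: 2 × 808 = 1616
    O-H: 4 × 451 = 1804
    Σ(formed) = 3420 kJ
  ΔH_II = 2614 − 3420 = −806 kJ
ΔH_I − ΔH_II = −1298 kJ, so reaction I has the more negative ΔH; |ΔH_I − ΔH_II| = 1298 kJ.

Reaction I, by 1298 kJ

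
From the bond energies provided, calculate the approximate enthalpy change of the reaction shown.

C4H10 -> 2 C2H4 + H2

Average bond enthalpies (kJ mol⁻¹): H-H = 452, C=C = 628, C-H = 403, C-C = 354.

ΔH ≈ +160 kJ

Bonds broken (reactants):
  C-C: 3 × 354 = 1062
  C-H: 10 × 403 = 4030
  Σ(broken) = 5092 kJ
Bonds formed (products):
  C-H: 8 × 403 = 3224
  C=C: 2 × 628 = 1256
  H-H: 1 × 452 = 452
  Σ(formed) = 4932 kJ
ΔH = Σ(broken) − Σ(formed) = 5092 − 4932 = +160 kJ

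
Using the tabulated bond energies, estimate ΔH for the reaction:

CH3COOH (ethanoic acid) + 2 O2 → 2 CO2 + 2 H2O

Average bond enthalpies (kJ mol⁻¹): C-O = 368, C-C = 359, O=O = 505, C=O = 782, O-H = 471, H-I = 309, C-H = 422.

Bonds broken (reactants):
  C-C: 1 × 359 = 359
  C-H: 3 × 422 = 1266
  C-O: 1 × 368 = 368
  C=O: 1 × 782 = 782
  O-H: 1 × 471 = 471
  O=O: 2 × 505 = 1010
  Σ(broken) = 4256 kJ
Bonds formed (products):
  C=O: 4 × 782 = 3128
  O-H: 4 × 471 = 1884
  Σ(formed) = 5012 kJ
ΔH = Σ(broken) − Σ(formed) = 4256 − 5012 = −756 kJ

ΔH ≈ −756 kJ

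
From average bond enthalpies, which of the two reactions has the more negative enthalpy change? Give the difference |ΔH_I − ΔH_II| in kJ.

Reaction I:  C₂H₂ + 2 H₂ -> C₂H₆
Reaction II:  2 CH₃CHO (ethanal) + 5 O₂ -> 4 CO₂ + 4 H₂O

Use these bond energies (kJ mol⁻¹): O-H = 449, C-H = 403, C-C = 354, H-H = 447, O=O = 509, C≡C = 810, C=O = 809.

Reaction II, by 1707 kJ

Reaction I:
  Bonds broken (reactants):
    C≡C: 1 × 810 = 810
    C-H: 2 × 403 = 806
    H-H: 2 × 447 = 894
    Σ(broken) = 2510 kJ
  Bonds formed (products):
    C-C: 1 × 354 = 354
    C-H: 6 × 403 = 2418
    Σ(formed) = 2772 kJ
  ΔH_I = 2510 − 2772 = −262 kJ
Reaction II:
  Bonds broken (reactants):
    C-C: 2 × 354 = 708
    C-H: 8 × 403 = 3224
    C=O: 2 × 809 = 1618
    O=O: 5 × 509 = 2545
    Σ(broken) = 8095 kJ
  Bonds formed (products):
    C=O: 8 × 809 = 6472
    O-H: 8 × 449 = 3592
    Σ(formed) = 10064 kJ
  ΔH_II = 8095 − 10064 = −1969 kJ
ΔH_I − ΔH_II = +1707 kJ, so reaction II has the more negative ΔH; |ΔH_I − ΔH_II| = 1707 kJ.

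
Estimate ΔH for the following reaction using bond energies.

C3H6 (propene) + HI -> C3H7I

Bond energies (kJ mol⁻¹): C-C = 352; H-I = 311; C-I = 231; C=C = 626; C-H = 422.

Bonds broken (reactants):
  C-C: 1 × 352 = 352
  C-H: 6 × 422 = 2532
  C=C: 1 × 626 = 626
  H-I: 1 × 311 = 311
  Σ(broken) = 3821 kJ
Bonds formed (products):
  C-C: 2 × 352 = 704
  C-H: 7 × 422 = 2954
  C-I: 1 × 231 = 231
  Σ(formed) = 3889 kJ
ΔH = Σ(broken) − Σ(formed) = 3821 − 3889 = −68 kJ

ΔH ≈ −68 kJ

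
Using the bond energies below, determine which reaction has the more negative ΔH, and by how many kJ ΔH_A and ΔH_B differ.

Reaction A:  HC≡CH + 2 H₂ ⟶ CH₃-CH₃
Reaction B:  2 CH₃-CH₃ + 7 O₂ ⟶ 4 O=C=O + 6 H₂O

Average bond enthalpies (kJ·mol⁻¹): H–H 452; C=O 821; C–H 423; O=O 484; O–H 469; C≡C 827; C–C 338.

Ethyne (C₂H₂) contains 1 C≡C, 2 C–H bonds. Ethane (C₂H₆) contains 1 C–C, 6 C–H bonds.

Reaction B, by 2757 kJ

Reaction A:
  Bonds broken (reactants):
    C≡C: 1 × 827 = 827
    C–H: 2 × 423 = 846
    H–H: 2 × 452 = 904
    Σ(broken) = 2577 kJ
  Bonds formed (products):
    C–C: 1 × 338 = 338
    C–H: 6 × 423 = 2538
    Σ(formed) = 2876 kJ
  ΔH_A = 2577 − 2876 = −299 kJ
Reaction B:
  Bonds broken (reactants):
    C–C: 2 × 338 = 676
    C–H: 12 × 423 = 5076
    O=O: 7 × 484 = 3388
    Σ(broken) = 9140 kJ
  Bonds formed (products):
    C=O: 8 × 821 = 6568
    O–H: 12 × 469 = 5628
    Σ(formed) = 12196 kJ
  ΔH_B = 9140 − 12196 = −3056 kJ
ΔH_A − ΔH_B = +2757 kJ, so reaction B has the more negative ΔH; |ΔH_A − ΔH_B| = 2757 kJ.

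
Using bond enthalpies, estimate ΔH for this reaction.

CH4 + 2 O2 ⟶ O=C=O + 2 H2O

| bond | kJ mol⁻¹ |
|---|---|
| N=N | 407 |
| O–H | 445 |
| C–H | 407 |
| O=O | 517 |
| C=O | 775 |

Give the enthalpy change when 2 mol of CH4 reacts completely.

Bonds broken (reactants):
  C–H: 4 × 407 = 1628
  O=O: 2 × 517 = 1034
  Σ(broken) = 2662 kJ
Bonds formed (products):
  C=O: 2 × 775 = 1550
  O–H: 4 × 445 = 1780
  Σ(formed) = 3330 kJ
ΔH = Σ(broken) − Σ(formed) = 2662 − 3330 = −668 kJ
For 2× the reaction as written: 2 × (−668) = −1336 kJ

ΔH = −1336 kJ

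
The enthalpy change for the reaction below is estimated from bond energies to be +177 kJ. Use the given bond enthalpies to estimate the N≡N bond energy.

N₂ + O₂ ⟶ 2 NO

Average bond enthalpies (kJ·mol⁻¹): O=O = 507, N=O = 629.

D(N≡N) ≈ 928 kJ/mol

Let D be the N≡N bond energy.
Σ(broken) = 1×D + 1×507 = 507 + D
Σ(formed) = 2×629 = 1258
ΔH = Σ(broken) − Σ(formed) = (507 + D) − (1258) = −751 + D
Setting this equal to +177 kJ gives D = 928 kJ/mol.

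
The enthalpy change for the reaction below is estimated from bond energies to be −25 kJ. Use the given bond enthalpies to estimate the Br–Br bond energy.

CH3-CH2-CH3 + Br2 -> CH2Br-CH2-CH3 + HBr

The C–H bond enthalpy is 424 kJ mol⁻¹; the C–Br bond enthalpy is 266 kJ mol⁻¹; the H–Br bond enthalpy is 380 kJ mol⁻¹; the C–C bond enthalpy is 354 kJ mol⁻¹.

Let D be the Br–Br bond energy.
Σ(broken) = 1×D + 2×354 + 8×424 = 4100 + D
Σ(formed) = 1×266 + 2×354 + 7×424 + 1×380 = 4322
ΔH = Σ(broken) − Σ(formed) = (4100 + D) − (4322) = −222 + D
Setting this equal to −25 kJ gives D = 197 kJ/mol.

D(Br–Br) ≈ 197 kJ/mol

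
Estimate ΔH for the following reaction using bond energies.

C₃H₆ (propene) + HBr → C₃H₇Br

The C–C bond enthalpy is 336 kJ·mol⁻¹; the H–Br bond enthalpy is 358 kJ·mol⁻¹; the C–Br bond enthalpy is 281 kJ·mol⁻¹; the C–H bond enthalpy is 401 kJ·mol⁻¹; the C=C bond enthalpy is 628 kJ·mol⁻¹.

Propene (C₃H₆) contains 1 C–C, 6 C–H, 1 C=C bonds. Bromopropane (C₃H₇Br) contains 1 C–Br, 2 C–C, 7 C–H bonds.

ΔH ≈ −32 kJ

Bonds broken (reactants):
  C–C: 1 × 336 = 336
  C–H: 6 × 401 = 2406
  C=C: 1 × 628 = 628
  H–Br: 1 × 358 = 358
  Σ(broken) = 3728 kJ
Bonds formed (products):
  C–Br: 1 × 281 = 281
  C–C: 2 × 336 = 672
  C–H: 7 × 401 = 2807
  Σ(formed) = 3760 kJ
ΔH = Σ(broken) − Σ(formed) = 3728 − 3760 = −32 kJ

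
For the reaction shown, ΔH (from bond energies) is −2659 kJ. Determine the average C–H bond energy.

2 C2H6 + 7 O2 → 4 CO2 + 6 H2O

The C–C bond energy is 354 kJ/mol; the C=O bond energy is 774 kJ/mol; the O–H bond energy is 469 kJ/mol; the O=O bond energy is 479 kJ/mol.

Let D be the C–H bond energy.
Σ(broken) = 2×354 + 12×D + 7×479 = 4061 + 12D
Σ(formed) = 8×774 + 12×469 = 11820
ΔH = Σ(broken) − Σ(formed) = (4061 + 12D) − (11820) = −7759 + 12D
Setting this equal to −2659 kJ gives 12D = 5100, so D = 425 kJ/mol.

D(C–H) ≈ 425 kJ/mol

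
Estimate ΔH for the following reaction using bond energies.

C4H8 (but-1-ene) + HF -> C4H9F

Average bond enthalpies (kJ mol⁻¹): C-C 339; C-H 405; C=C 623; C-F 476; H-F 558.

ΔH ≈ −39 kJ

Bonds broken (reactants):
  C-C: 2 × 339 = 678
  C-H: 8 × 405 = 3240
  C=C: 1 × 623 = 623
  H-F: 1 × 558 = 558
  Σ(broken) = 5099 kJ
Bonds formed (products):
  C-C: 3 × 339 = 1017
  C-F: 1 × 476 = 476
  C-H: 9 × 405 = 3645
  Σ(formed) = 5138 kJ
ΔH = Σ(broken) − Σ(formed) = 5099 − 5138 = −39 kJ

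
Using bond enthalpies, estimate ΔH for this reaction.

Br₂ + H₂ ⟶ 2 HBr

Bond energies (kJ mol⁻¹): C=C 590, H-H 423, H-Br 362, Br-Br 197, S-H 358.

Bonds broken (reactants):
  Br-Br: 1 × 197 = 197
  H-H: 1 × 423 = 423
  Σ(broken) = 620 kJ
Bonds formed (products):
  H-Br: 2 × 362 = 724
  Σ(formed) = 724 kJ
ΔH = Σ(broken) − Σ(formed) = 620 − 724 = −104 kJ

ΔH ≈ −104 kJ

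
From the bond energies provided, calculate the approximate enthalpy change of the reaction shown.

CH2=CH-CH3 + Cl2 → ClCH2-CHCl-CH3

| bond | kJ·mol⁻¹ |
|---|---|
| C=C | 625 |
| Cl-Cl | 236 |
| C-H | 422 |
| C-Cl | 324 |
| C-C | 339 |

ΔH ≈ −126 kJ

Bonds broken (reactants):
  C-C: 1 × 339 = 339
  C-H: 6 × 422 = 2532
  C=C: 1 × 625 = 625
  Cl-Cl: 1 × 236 = 236
  Σ(broken) = 3732 kJ
Bonds formed (products):
  C-C: 2 × 339 = 678
  C-Cl: 2 × 324 = 648
  C-H: 6 × 422 = 2532
  Σ(formed) = 3858 kJ
ΔH = Σ(broken) − Σ(formed) = 3732 − 3858 = −126 kJ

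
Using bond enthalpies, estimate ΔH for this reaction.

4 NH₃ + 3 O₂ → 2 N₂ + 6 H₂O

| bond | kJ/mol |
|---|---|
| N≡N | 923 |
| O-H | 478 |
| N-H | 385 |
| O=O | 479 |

Bonds broken (reactants):
  N-H: 12 × 385 = 4620
  O=O: 3 × 479 = 1437
  Σ(broken) = 6057 kJ
Bonds formed (products):
  N≡N: 2 × 923 = 1846
  O-H: 12 × 478 = 5736
  Σ(formed) = 7582 kJ
ΔH = Σ(broken) − Σ(formed) = 6057 − 7582 = −1525 kJ

ΔH ≈ −1525 kJ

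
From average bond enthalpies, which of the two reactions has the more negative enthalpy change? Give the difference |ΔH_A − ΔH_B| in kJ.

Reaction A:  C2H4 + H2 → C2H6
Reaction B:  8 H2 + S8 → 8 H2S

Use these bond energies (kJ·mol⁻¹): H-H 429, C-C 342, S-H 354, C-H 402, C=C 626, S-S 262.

Reaction B, by 45 kJ

Reaction A:
  Bonds broken (reactants):
    C-H: 4 × 402 = 1608
    C=C: 1 × 626 = 626
    H-H: 1 × 429 = 429
    Σ(broken) = 2663 kJ
  Bonds formed (products):
    C-C: 1 × 342 = 342
    C-H: 6 × 402 = 2412
    Σ(formed) = 2754 kJ
  ΔH_A = 2663 − 2754 = −91 kJ
Reaction B:
  Bonds broken (reactants):
    H-H: 8 × 429 = 3432
    S-S: 8 × 262 = 2096
    Σ(broken) = 5528 kJ
  Bonds formed (products):
    S-H: 16 × 354 = 5664
    Σ(formed) = 5664 kJ
  ΔH_B = 5528 − 5664 = −136 kJ
ΔH_A − ΔH_B = +45 kJ, so reaction B has the more negative ΔH; |ΔH_A − ΔH_B| = 45 kJ.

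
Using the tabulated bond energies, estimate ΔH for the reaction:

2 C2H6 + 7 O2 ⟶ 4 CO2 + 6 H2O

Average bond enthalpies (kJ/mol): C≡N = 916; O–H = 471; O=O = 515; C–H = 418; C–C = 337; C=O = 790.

ΔH ≈ −2677 kJ

Bonds broken (reactants):
  C–C: 2 × 337 = 674
  C–H: 12 × 418 = 5016
  O=O: 7 × 515 = 3605
  Σ(broken) = 9295 kJ
Bonds formed (products):
  C=O: 8 × 790 = 6320
  O–H: 12 × 471 = 5652
  Σ(formed) = 11972 kJ
ΔH = Σ(broken) − Σ(formed) = 9295 − 11972 = −2677 kJ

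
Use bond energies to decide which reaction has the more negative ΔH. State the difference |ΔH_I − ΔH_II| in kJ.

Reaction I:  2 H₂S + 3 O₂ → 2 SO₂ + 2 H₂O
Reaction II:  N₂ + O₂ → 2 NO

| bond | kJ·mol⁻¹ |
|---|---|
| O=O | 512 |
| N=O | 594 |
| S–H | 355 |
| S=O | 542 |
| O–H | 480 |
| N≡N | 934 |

Reaction I:
  Bonds broken (reactants):
    O=O: 3 × 512 = 1536
    S–H: 4 × 355 = 1420
    Σ(broken) = 2956 kJ
  Bonds formed (products):
    O–H: 4 × 480 = 1920
    S=O: 4 × 542 = 2168
    Σ(formed) = 4088 kJ
  ΔH_I = 2956 − 4088 = −1132 kJ
Reaction II:
  Bonds broken (reactants):
    N≡N: 1 × 934 = 934
    O=O: 1 × 512 = 512
    Σ(broken) = 1446 kJ
  Bonds formed (products):
    N=O: 2 × 594 = 1188
    Σ(formed) = 1188 kJ
  ΔH_II = 1446 − 1188 = +258 kJ
ΔH_I − ΔH_II = −1390 kJ, so reaction I has the more negative ΔH; |ΔH_I − ΔH_II| = 1390 kJ.

Reaction I, by 1390 kJ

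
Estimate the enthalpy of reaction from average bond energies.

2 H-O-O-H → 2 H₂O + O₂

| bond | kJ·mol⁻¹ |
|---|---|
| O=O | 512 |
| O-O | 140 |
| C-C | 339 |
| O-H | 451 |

ΔH ≈ −232 kJ

Bonds broken (reactants):
  O-H: 4 × 451 = 1804
  O-O: 2 × 140 = 280
  Σ(broken) = 2084 kJ
Bonds formed (products):
  O-H: 4 × 451 = 1804
  O=O: 1 × 512 = 512
  Σ(formed) = 2316 kJ
ΔH = Σ(broken) − Σ(formed) = 2084 − 2316 = −232 kJ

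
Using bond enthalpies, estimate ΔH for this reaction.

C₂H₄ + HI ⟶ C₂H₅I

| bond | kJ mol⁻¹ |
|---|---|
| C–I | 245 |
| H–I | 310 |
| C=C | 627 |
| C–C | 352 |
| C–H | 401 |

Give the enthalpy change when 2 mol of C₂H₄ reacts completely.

Bonds broken (reactants):
  C–H: 4 × 401 = 1604
  C=C: 1 × 627 = 627
  H–I: 1 × 310 = 310
  Σ(broken) = 2541 kJ
Bonds formed (products):
  C–C: 1 × 352 = 352
  C–H: 5 × 401 = 2005
  C–I: 1 × 245 = 245
  Σ(formed) = 2602 kJ
ΔH = Σ(broken) − Σ(formed) = 2541 − 2602 = −61 kJ
For 2× the reaction as written: 2 × (−61) = −122 kJ

ΔH = −122 kJ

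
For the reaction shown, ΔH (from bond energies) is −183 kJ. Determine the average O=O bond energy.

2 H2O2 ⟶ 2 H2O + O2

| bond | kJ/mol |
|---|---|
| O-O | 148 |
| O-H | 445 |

D(O=O) ≈ 479 kJ/mol

Let D be the O=O bond energy.
Σ(broken) = 4×445 + 2×148 = 2076
Σ(formed) = 4×445 + 1×D = 1780 + D
ΔH = Σ(broken) − Σ(formed) = (2076) − (1780 + D) = +296 − D
Setting this equal to −183 kJ gives D = 479 kJ/mol.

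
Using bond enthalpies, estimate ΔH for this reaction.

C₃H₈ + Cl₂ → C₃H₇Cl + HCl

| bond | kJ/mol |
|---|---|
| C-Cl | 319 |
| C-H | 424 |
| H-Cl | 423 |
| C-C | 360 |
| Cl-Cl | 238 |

ΔH ≈ −80 kJ

Bonds broken (reactants):
  C-C: 2 × 360 = 720
  C-H: 8 × 424 = 3392
  Cl-Cl: 1 × 238 = 238
  Σ(broken) = 4350 kJ
Bonds formed (products):
  C-C: 2 × 360 = 720
  C-Cl: 1 × 319 = 319
  C-H: 7 × 424 = 2968
  H-Cl: 1 × 423 = 423
  Σ(formed) = 4430 kJ
ΔH = Σ(broken) − Σ(formed) = 4350 − 4430 = −80 kJ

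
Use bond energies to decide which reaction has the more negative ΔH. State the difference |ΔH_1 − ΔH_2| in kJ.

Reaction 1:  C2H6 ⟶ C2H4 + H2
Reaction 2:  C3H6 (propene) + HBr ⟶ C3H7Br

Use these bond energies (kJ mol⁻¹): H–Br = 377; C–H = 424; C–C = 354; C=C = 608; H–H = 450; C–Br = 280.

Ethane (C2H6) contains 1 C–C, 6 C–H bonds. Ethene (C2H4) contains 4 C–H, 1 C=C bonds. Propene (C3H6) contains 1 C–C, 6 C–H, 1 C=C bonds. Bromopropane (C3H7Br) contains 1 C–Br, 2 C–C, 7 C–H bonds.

Reaction 1:
  Bonds broken (reactants):
    C–C: 1 × 354 = 354
    C–H: 6 × 424 = 2544
    Σ(broken) = 2898 kJ
  Bonds formed (products):
    C–H: 4 × 424 = 1696
    C=C: 1 × 608 = 608
    H–H: 1 × 450 = 450
    Σ(formed) = 2754 kJ
  ΔH_1 = 2898 − 2754 = +144 kJ
Reaction 2:
  Bonds broken (reactants):
    C–C: 1 × 354 = 354
    C–H: 6 × 424 = 2544
    C=C: 1 × 608 = 608
    H–Br: 1 × 377 = 377
    Σ(broken) = 3883 kJ
  Bonds formed (products):
    C–Br: 1 × 280 = 280
    C–C: 2 × 354 = 708
    C–H: 7 × 424 = 2968
    Σ(formed) = 3956 kJ
  ΔH_2 = 3883 − 3956 = −73 kJ
ΔH_1 − ΔH_2 = +217 kJ, so reaction 2 has the more negative ΔH; |ΔH_1 − ΔH_2| = 217 kJ.

Reaction 2, by 217 kJ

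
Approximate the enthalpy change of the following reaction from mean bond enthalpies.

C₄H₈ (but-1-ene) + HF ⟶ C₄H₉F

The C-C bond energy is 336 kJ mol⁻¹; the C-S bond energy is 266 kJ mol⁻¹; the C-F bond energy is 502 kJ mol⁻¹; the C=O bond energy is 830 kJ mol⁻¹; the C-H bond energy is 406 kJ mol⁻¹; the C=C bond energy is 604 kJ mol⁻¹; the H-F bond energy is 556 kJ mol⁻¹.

ΔH ≈ −84 kJ

Bonds broken (reactants):
  C-C: 2 × 336 = 672
  C-H: 8 × 406 = 3248
  C=C: 1 × 604 = 604
  H-F: 1 × 556 = 556
  Σ(broken) = 5080 kJ
Bonds formed (products):
  C-C: 3 × 336 = 1008
  C-F: 1 × 502 = 502
  C-H: 9 × 406 = 3654
  Σ(formed) = 5164 kJ
ΔH = Σ(broken) − Σ(formed) = 5080 − 5164 = −84 kJ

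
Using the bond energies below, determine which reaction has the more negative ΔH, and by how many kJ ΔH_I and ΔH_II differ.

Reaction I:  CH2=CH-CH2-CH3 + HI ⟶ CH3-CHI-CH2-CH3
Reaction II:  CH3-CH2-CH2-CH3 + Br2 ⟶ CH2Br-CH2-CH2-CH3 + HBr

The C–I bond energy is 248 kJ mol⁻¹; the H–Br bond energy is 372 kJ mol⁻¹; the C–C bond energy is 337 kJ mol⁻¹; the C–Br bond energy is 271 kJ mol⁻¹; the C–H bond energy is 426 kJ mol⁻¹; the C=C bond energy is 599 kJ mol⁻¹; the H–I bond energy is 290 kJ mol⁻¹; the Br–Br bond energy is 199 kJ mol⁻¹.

Reaction I:
  Bonds broken (reactants):
    C–C: 2 × 337 = 674
    C–H: 8 × 426 = 3408
    C=C: 1 × 599 = 599
    H–I: 1 × 290 = 290
    Σ(broken) = 4971 kJ
  Bonds formed (products):
    C–C: 3 × 337 = 1011
    C–H: 9 × 426 = 3834
    C–I: 1 × 248 = 248
    Σ(formed) = 5093 kJ
  ΔH_I = 4971 − 5093 = −122 kJ
Reaction II:
  Bonds broken (reactants):
    Br–Br: 1 × 199 = 199
    C–C: 3 × 337 = 1011
    C–H: 10 × 426 = 4260
    Σ(broken) = 5470 kJ
  Bonds formed (products):
    C–Br: 1 × 271 = 271
    C–C: 3 × 337 = 1011
    C–H: 9 × 426 = 3834
    H–Br: 1 × 372 = 372
    Σ(formed) = 5488 kJ
  ΔH_II = 5470 − 5488 = −18 kJ
ΔH_I − ΔH_II = −104 kJ, so reaction I has the more negative ΔH; |ΔH_I − ΔH_II| = 104 kJ.

Reaction I, by 104 kJ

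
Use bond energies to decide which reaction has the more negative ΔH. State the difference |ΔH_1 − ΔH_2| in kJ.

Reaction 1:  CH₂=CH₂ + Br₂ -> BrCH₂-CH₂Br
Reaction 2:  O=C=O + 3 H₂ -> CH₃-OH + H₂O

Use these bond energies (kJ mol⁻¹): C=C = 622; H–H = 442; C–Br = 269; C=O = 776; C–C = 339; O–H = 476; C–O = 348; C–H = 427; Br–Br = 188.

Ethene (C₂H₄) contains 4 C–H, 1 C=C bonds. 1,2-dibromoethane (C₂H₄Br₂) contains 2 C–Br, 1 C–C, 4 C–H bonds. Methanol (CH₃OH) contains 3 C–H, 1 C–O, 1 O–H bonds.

Reaction 2, by 112 kJ

Reaction 1:
  Bonds broken (reactants):
    Br–Br: 1 × 188 = 188
    C–H: 4 × 427 = 1708
    C=C: 1 × 622 = 622
    Σ(broken) = 2518 kJ
  Bonds formed (products):
    C–Br: 2 × 269 = 538
    C–C: 1 × 339 = 339
    C–H: 4 × 427 = 1708
    Σ(formed) = 2585 kJ
  ΔH_1 = 2518 − 2585 = −67 kJ
Reaction 2:
  Bonds broken (reactants):
    C=O: 2 × 776 = 1552
    H–H: 3 × 442 = 1326
    Σ(broken) = 2878 kJ
  Bonds formed (products):
    C–H: 3 × 427 = 1281
    C–O: 1 × 348 = 348
    O–H: 3 × 476 = 1428
    Σ(formed) = 3057 kJ
  ΔH_2 = 2878 − 3057 = −179 kJ
ΔH_1 − ΔH_2 = +112 kJ, so reaction 2 has the more negative ΔH; |ΔH_1 − ΔH_2| = 112 kJ.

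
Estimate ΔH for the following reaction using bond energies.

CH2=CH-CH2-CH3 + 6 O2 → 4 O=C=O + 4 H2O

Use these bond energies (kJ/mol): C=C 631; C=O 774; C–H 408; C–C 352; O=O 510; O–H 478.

Bonds broken (reactants):
  C–C: 2 × 352 = 704
  C–H: 8 × 408 = 3264
  C=C: 1 × 631 = 631
  O=O: 6 × 510 = 3060
  Σ(broken) = 7659 kJ
Bonds formed (products):
  C=O: 8 × 774 = 6192
  O–H: 8 × 478 = 3824
  Σ(formed) = 10016 kJ
ΔH = Σ(broken) − Σ(formed) = 7659 − 10016 = −2357 kJ

ΔH ≈ −2357 kJ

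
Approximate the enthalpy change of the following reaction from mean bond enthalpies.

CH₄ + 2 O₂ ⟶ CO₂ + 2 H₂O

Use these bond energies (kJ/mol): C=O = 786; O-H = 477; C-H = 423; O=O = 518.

Bonds broken (reactants):
  C-H: 4 × 423 = 1692
  O=O: 2 × 518 = 1036
  Σ(broken) = 2728 kJ
Bonds formed (products):
  C=O: 2 × 786 = 1572
  O-H: 4 × 477 = 1908
  Σ(formed) = 3480 kJ
ΔH = Σ(broken) − Σ(formed) = 2728 − 3480 = −752 kJ

ΔH ≈ −752 kJ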